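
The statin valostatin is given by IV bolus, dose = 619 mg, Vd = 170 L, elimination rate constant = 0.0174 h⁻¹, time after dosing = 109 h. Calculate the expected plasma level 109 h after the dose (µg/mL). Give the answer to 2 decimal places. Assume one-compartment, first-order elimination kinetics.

0.55 µg/mL

C₀ = Dose / Vd = 619.0 / 170 = 3.641 mg/L
C = C₀ · e^(−k·t) = 3.641 × e^(−0.01740 × 109)
  = 3.641 × 0.1501 = 0.5465 mg/L
(0.5465 mg/L = 0.5465 µg/mL)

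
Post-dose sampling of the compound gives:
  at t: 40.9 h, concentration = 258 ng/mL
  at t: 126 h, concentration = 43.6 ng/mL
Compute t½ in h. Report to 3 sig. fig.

33.2 h

k = ln(C₁/C₂) / (t₂ − t₁) = ln(258/43.6) / (126 − 40.9)
  = 1.778 / 85.10 = 0.02089 h⁻¹
t½ = ln2 / k = 0.693147 / 0.02089 = 33.18 h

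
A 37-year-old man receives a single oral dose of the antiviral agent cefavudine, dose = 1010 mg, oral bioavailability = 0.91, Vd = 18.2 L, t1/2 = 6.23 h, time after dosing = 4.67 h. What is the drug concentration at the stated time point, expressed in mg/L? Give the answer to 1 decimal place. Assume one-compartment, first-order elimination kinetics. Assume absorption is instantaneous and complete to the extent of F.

30.0 mg/L

Amount reaching circulation = F × Dose = 0.91 × 1010 = 919.1 mg
C₀ = F·Dose / Vd = 919.1 / 18.2 = 50.50 mg/L
k = ln2 / t½ = 0.693147 / 6.23 = 0.1113 h⁻¹
C = C₀ · e^(−k·t) = 50.50 × e^(−0.1113 × 4.67)
  = 50.50 × 0.5947 = 30.03 mg/L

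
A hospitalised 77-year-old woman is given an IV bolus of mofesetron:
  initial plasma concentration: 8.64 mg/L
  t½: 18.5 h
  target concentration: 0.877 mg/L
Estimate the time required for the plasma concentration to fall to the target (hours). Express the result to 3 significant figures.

61.1 h

k = ln2 / t½ = 0.693147 / 18.5 = 0.03747 h⁻¹
t = ln(C₀ / C) / k = ln(8.640 / 0.877) / 0.03747
  = ln(9.852) / 0.03747 = 2.288 / 0.03747 = 61.06 h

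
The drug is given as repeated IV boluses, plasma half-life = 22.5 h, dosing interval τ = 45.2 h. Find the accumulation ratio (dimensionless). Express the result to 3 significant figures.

k = ln2 / t½ = 0.693147 / 22.5 = 0.03081 h⁻¹
e^(−kτ) = e^(−0.03081 × 45.2) = 0.2484
Accumulation ratio R = 1 / (1 − e^(−kτ)) = 1 / (1 − 0.2484) = 1.330

1.33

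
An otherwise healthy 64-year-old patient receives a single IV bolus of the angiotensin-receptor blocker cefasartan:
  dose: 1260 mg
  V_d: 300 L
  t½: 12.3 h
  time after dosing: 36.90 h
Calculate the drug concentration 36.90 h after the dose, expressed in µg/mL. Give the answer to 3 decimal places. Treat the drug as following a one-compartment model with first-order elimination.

C₀ = Dose / Vd = 1260 / 300 = 4.200 mg/L
k = ln2 / t½ = 0.693147 / 12.3 = 0.05635 h⁻¹
t / t½ = 36.90 / 12.3 = 3 half-lives
C = C₀ × (1/2)^3 = 4.200 × 0.1250 = 0.5250 mg/L
(0.5250 mg/L = 0.5250 µg/mL)

0.525 µg/mL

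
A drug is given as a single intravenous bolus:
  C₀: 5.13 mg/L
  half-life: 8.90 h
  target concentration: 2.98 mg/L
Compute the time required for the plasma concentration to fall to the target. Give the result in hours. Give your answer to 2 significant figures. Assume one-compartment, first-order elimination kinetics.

k = ln2 / t½ = 0.693147 / 8.90 = 0.07788 h⁻¹
t = ln(C₀ / C) / k = ln(5.130 / 2.98) / 0.07788
  = ln(1.721) / 0.07788 = 0.5429 / 0.07788 = 6.971 h

7.0 h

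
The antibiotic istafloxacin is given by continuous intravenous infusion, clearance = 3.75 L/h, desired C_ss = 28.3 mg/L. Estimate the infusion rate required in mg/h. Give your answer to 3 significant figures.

At steady state, infusion rate R₀ = Css × CL = 28.3 × 3.750 = 106.1 mg/h

106 mg/h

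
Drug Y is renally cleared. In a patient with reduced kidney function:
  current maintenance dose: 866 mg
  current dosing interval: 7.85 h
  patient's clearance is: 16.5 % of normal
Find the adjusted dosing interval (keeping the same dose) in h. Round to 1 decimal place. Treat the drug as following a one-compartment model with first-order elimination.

To keep the same average steady-state level, dosing rate must scale with clearance.
CL ratio = 16.5 / 100 = 0.1650
New interval (same dose) = 7.85 / 0.1650 = 47.58 h

47.6 h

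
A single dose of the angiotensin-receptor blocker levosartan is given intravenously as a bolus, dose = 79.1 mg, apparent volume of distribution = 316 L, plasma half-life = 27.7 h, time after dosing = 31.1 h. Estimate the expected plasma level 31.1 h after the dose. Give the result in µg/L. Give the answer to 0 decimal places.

115 µg/L

C₀ = Dose / Vd = 79.10 / 316 = 0.2503 mg/L
k = ln2 / t½ = 0.693147 / 27.7 = 0.02502 h⁻¹
C = C₀ · e^(−k·t) = 0.2503 × e^(−0.02502 × 31.1)
  = 0.2503 × 0.4593 = 0.1150 mg/L
Convert: 0.1150 mg/L × 1000 = 115.0 µg/L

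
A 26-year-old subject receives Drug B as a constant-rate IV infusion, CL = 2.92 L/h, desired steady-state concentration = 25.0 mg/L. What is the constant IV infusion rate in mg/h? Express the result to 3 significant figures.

At steady state, infusion rate R₀ = Css × CL = 25.0 × 2.920 = 73.00 mg/h

73.0 mg/h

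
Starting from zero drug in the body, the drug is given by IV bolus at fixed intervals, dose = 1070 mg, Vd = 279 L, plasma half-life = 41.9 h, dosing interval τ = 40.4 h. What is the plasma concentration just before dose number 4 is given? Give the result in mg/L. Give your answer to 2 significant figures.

C₀ per dose = Dose / Vd = 1070 / 279 = 3.835 mg/L
k = ln2 / t½ = 0.693147 / 41.9 = 0.01654 h⁻¹
Fraction remaining after one interval: r = e^(−kτ) = e^(−0.01654 × 40.4) = 0.5126
Before dose 4, 3 doses have been given (aged 1τ, 2τ, 3τ).
C_trough = C₀ × (r + r² + … + r^3) = C₀ × r(1−r^3)/(1−r)
        = 3.835 × 0.5126 × (1 − 0.1347) / (1 − 0.5126) = 3.490 mg/L

3.5 mg/L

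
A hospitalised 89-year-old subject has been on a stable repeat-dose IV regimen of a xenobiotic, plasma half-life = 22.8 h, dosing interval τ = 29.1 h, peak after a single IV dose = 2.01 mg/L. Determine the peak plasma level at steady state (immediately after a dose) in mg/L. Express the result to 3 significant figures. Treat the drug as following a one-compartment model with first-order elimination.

k = ln2 / t½ = 0.693147 / 22.8 = 0.03040 h⁻¹
e^(−kτ) = e^(−0.03040 × 29.1) = 0.4129
Accumulation ratio R = 1 / (1 − e^(−kτ)) = 1 / (1 − 0.4129) = 1.703
Steady-state peak = C₀ × R = 2.01 × 1.703 = 3.423 mg/L

3.42 mg/L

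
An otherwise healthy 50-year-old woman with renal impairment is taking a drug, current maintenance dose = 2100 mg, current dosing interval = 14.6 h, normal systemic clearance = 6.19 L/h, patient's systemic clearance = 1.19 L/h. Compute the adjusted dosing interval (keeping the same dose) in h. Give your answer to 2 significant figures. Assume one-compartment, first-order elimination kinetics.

76 h

To keep the same average steady-state level, dosing rate must scale with clearance.
CL ratio = 1.19 / 6.19 = 0.1922
New interval (same dose) = 14.6 / 0.1922 = 75.96 h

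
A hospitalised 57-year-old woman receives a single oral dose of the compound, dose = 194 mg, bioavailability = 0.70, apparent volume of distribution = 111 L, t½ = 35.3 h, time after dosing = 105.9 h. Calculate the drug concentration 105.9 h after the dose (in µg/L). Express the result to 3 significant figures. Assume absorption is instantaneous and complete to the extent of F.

153 µg/L

Amount reaching circulation = F × Dose = 0.70 × 194.0 = 135.8 mg
C₀ = F·Dose / Vd = 135.8 / 111 = 1.223 mg/L
k = ln2 / t½ = 0.693147 / 35.3 = 0.01964 h⁻¹
t / t½ = 105.9 / 35.3 = 3 half-lives
C = C₀ × (1/2)^3 = 1.223 × 0.1250 = 0.1529 mg/L
Convert: 0.1529 mg/L × 1000 = 152.9 µg/L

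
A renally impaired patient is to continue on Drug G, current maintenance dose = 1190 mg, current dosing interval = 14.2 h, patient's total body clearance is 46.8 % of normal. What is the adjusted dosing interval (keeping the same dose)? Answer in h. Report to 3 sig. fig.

30.3 h

To keep the same average steady-state level, dosing rate must scale with clearance.
CL ratio = 46.8 / 100 = 0.4680
New interval (same dose) = 14.2 / 0.4680 = 30.34 h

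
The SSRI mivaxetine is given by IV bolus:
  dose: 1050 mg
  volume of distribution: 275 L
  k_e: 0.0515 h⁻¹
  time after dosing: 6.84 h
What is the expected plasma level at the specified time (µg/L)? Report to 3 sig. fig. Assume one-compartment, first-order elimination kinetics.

2680 µg/L

C₀ = Dose / Vd = 1050 / 275 = 3.818 mg/L
C = C₀ · e^(−k·t) = 3.818 × e^(−0.05150 × 6.84)
  = 3.818 × 0.7031 = 2.684 mg/L
Convert: 2.684 mg/L × 1000 = 2684 µg/L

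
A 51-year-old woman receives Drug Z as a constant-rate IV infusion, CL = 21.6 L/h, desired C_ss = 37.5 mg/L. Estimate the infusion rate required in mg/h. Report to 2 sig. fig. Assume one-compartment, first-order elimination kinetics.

At steady state, infusion rate R₀ = Css × CL = 37.5 × 21.60 = 810.0 mg/h

810 mg/h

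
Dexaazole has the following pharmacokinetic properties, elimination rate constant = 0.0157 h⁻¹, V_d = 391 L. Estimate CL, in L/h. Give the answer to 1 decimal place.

6.1 L/h

CL = k × Vd = 0.0157 × 391 = 6.139 L/h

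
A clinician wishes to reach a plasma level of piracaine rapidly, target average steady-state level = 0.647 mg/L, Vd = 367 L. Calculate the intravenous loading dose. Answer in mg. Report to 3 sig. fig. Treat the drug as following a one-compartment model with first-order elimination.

237 mg

LD = Css × Vd = 0.647 × 367 = 237.4 mg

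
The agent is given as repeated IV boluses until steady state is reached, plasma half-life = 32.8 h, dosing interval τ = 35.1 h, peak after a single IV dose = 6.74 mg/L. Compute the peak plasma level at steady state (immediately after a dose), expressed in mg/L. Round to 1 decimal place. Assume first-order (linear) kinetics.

12.9 mg/L

k = ln2 / t½ = 0.693147 / 32.8 = 0.02113 h⁻¹
e^(−kτ) = e^(−0.02113 × 35.1) = 0.4763
Accumulation ratio R = 1 / (1 − e^(−kτ)) = 1 / (1 − 0.4763) = 1.909
Steady-state peak = C₀ × R = 6.74 × 1.909 = 12.87 mg/L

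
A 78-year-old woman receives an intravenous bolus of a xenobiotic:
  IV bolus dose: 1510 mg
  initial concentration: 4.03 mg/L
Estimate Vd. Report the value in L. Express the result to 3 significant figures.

Vd = Dose / C₀ = 1510 / 4.03 = 374.7 L

375 L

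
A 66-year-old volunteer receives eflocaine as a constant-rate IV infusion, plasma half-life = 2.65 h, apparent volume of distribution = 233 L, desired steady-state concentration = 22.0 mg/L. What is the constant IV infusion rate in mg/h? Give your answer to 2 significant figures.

1300 mg/h

k = ln2 / t½ = 0.693147 / 2.65 = 0.2616 h⁻¹
CL = k × Vd = 0.2616 × 233 = 60.95 L/h
At steady state, infusion rate R₀ = Css × CL = 22.0 × 60.95 = 1341 mg/h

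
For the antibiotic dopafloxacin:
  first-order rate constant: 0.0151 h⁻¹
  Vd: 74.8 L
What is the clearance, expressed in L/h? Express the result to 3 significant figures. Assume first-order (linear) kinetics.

1.13 L/h

CL = k × Vd = 0.0151 × 74.8 = 1.129 L/h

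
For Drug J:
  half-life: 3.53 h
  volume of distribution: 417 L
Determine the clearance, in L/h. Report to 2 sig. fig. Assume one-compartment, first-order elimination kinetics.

k = ln2 / t½ = 0.693147 / 3.53 = 0.1964 h⁻¹
CL = k × Vd = 0.1964 × 417 = 81.90 L/h

82 L/h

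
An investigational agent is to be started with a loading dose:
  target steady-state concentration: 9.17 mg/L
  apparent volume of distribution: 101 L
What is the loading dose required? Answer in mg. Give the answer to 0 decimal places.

926 mg

LD = Css × Vd = 9.17 × 101 = 926.2 mg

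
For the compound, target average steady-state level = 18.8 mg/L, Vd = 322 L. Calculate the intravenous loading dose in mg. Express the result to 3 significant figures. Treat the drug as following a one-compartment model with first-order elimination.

6050 mg

LD = Css × Vd = 18.8 × 322 = 6054 mg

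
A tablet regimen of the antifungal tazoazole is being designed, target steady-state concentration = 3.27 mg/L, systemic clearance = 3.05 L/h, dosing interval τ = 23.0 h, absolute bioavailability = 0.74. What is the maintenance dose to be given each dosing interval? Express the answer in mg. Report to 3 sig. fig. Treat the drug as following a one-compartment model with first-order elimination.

At steady state, F × (Dose/τ) = Css × CL.
Dose = Css × CL × τ / F = 3.27 × 3.050 × 23.0 / 0.74 = 310.0 mg

310 mg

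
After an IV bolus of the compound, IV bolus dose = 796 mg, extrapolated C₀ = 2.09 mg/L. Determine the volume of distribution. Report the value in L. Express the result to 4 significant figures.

Vd = Dose / C₀ = 796.0 / 2.09 = 380.9 L

380.9 L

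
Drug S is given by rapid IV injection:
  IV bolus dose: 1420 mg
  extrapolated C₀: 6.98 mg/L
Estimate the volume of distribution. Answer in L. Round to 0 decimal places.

Vd = Dose / C₀ = 1420 / 6.98 = 203.4 L

203 L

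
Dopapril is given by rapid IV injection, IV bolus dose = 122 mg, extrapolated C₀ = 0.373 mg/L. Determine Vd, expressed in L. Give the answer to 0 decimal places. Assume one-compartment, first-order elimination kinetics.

327 L

Vd = Dose / C₀ = 122.0 / 0.373 = 327.1 L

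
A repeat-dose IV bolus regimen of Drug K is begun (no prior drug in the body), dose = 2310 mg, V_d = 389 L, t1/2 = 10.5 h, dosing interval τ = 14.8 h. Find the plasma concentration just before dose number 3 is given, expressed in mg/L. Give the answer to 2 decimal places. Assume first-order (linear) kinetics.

C₀ per dose = Dose / Vd = 2310 / 389 = 5.938 mg/L
k = ln2 / t½ = 0.693147 / 10.5 = 0.06601 h⁻¹
Fraction remaining after one interval: r = e^(−kτ) = e^(−0.06601 × 14.8) = 0.3765
Before dose 3, 2 doses have been given (aged 1τ, 2τ).
C_trough = C₀ × (r + r²) = 5.938 × (0.3765 + 0.1418) = 3.078 mg/L

3.08 mg/L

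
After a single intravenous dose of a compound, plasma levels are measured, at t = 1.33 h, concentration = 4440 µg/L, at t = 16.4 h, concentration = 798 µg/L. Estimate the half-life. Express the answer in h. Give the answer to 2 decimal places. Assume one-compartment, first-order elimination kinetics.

k = ln(C₁/C₂) / (t₂ − t₁) = ln(4440/798) / (16.4 − 1.33)
  = 1.716 / 15.07 = 0.1139 h⁻¹
t½ = ln2 / k = 0.693147 / 0.1139 = 6.086 h

6.09 h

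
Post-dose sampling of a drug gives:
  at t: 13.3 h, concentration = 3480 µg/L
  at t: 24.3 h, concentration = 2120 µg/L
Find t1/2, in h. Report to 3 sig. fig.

15.4 h

k = ln(C₁/C₂) / (t₂ − t₁) = ln(3480/2120) / (24.3 − 13.3)
  = 0.4956 / 11.00 = 0.04505 h⁻¹
t½ = ln2 / k = 0.693147 / 0.04505 = 15.39 h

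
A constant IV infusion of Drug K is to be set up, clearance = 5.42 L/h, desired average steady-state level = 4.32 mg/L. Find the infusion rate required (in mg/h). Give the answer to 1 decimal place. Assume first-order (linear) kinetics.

23.4 mg/h

At steady state, infusion rate R₀ = Css × CL = 4.32 × 5.420 = 23.41 mg/h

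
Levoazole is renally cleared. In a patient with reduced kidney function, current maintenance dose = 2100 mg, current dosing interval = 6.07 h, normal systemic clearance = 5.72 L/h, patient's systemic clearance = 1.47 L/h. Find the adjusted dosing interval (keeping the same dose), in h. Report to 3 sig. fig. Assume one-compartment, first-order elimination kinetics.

To keep the same average steady-state level, dosing rate must scale with clearance.
CL ratio = 1.47 / 5.72 = 0.2570
New interval (same dose) = 6.07 / 0.2570 = 23.62 h

23.6 h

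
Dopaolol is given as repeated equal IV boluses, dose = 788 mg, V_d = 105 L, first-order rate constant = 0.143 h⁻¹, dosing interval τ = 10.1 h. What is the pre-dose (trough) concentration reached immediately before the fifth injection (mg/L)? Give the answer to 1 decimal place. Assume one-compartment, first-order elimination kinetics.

2.3 mg/L

C₀ per dose = Dose / Vd = 788 / 105 = 7.505 mg/L
Fraction remaining after one interval: r = e^(−kτ) = e^(−0.1430 × 10.1) = 0.2359
Before dose 5, 4 doses have been given (aged 1τ, 2τ, 3τ, 4τ).
C_trough = C₀ × (r + r² + … + r^4) = C₀ × r(1−r^4)/(1−r)
        = 7.505 × 0.2359 × (1 − 0.003097) / (1 − 0.2359) = 2.310 mg/L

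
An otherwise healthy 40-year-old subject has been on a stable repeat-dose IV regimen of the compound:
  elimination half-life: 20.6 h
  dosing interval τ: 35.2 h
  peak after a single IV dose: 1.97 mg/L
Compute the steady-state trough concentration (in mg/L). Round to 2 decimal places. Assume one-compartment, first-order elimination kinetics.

0.87 mg/L

k = ln2 / t½ = 0.693147 / 20.6 = 0.03365 h⁻¹
e^(−kτ) = e^(−0.03365 × 35.2) = 0.3059
Accumulation ratio R = 1 / (1 − e^(−kτ)) = 1 / (1 − 0.3059) = 1.441
Steady-state trough = C₀ × R × e^(−kτ) = 1.97 × 1.441 × 0.3059 = 0.8684 mg/L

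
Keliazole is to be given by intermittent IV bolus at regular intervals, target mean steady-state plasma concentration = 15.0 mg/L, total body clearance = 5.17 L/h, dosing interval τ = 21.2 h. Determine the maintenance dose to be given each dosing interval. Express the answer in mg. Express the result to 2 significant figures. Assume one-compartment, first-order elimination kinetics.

At steady state, Dose/τ = Css × CL.
Dose = Css × CL × τ = 15.0 × 5.170 × 21.2 = 1644 mg

1600 mg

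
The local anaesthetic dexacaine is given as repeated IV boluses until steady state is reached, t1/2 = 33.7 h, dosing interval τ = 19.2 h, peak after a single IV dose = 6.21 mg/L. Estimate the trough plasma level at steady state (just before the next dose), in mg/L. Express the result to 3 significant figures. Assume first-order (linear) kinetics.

k = ln2 / t½ = 0.693147 / 33.7 = 0.02057 h⁻¹
e^(−kτ) = e^(−0.02057 × 19.2) = 0.6737
Accumulation ratio R = 1 / (1 − e^(−kτ)) = 1 / (1 − 0.6737) = 3.065
Steady-state trough = C₀ × R × e^(−kτ) = 6.21 × 3.065 × 0.6737 = 12.82 mg/L

12.8 mg/L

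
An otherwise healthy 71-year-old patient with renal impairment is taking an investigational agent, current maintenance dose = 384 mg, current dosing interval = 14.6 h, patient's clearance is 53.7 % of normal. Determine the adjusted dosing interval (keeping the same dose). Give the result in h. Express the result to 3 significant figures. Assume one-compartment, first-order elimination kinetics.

To keep the same average steady-state level, dosing rate must scale with clearance.
CL ratio = 53.7 / 100 = 0.5370
New interval (same dose) = 14.6 / 0.5370 = 27.19 h

27.2 h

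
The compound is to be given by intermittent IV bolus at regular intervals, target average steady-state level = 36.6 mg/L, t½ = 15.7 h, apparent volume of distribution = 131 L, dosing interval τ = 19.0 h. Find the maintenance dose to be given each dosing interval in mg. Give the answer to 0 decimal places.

4022 mg

k = ln2 / t½ = 0.693147 / 15.7 = 0.04415 h⁻¹
CL = k × Vd = 0.04415 × 131 = 5.784 L/h
At steady state, Dose/τ = Css × CL.
Dose = Css × CL × τ = 36.6 × 5.784 × 19.0 = 4022 mg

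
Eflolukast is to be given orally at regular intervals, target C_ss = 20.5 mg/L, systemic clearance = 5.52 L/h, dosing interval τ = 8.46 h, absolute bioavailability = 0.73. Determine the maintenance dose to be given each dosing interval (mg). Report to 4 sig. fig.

1311 mg

At steady state, F × (Dose/τ) = Css × CL.
Dose = Css × CL × τ / F = 20.5 × 5.520 × 8.46 / 0.73 = 1311 mg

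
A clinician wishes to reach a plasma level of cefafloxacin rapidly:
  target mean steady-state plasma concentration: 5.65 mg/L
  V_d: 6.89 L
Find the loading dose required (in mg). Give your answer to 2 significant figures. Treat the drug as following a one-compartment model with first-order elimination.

LD = Css × Vd = 5.65 × 6.89 = 38.93 mg

39 mg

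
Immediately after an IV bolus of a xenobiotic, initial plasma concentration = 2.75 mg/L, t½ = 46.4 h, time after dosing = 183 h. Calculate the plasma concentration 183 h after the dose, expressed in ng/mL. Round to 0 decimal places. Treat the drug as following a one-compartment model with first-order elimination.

k = ln2 / t½ = 0.693147 / 46.4 = 0.01494 h⁻¹
C = C₀ · e^(−k·t) = 2.750 × e^(−0.01494 × 183)
  = 2.750 × 0.06496 = 0.1786 mg/L
Convert: 0.1786 mg/L × 1000 = 178.6 ng/mL

179 ng/mL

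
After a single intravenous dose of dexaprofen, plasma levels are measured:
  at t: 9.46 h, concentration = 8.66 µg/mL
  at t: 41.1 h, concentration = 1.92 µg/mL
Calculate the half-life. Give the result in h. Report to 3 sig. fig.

14.6 h

k = ln(C₁/C₂) / (t₂ − t₁) = ln(8.66/1.92) / (41.1 − 9.46)
  = 1.506 / 31.64 = 0.04760 h⁻¹
t½ = ln2 / k = 0.693147 / 0.04760 = 14.56 h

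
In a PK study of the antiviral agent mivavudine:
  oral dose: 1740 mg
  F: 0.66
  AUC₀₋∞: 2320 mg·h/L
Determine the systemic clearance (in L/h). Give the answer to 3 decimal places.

CL = F·Dose / AUC = 0.66 × 1740 / 2320 = 0.4950 L/h

0.495 L/h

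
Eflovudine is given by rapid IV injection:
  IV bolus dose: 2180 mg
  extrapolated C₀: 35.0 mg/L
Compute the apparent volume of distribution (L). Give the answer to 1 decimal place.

62.3 L

Vd = Dose / C₀ = 2180 / 35.0 = 62.29 L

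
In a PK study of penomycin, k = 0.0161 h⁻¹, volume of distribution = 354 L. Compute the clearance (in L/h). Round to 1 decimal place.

CL = k × Vd = 0.0161 × 354 = 5.699 L/h

5.7 L/h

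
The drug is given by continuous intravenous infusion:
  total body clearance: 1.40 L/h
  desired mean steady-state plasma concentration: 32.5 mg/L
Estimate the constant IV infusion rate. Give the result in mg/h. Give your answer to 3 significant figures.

At steady state, infusion rate R₀ = Css × CL = 32.5 × 1.400 = 45.50 mg/h

45.5 mg/h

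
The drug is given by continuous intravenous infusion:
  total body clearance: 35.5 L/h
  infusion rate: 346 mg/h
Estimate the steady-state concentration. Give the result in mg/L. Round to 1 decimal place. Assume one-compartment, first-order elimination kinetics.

At steady state Css = R₀ / CL = 346 / 35.50 = 9.746 mg/L

9.7 mg/L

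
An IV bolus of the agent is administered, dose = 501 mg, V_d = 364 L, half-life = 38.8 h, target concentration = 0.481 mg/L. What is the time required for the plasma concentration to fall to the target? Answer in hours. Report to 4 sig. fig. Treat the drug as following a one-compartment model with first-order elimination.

C₀ = Dose / Vd = 501.0 / 364 = 1.376 mg/L
k = ln2 / t½ = 0.693147 / 38.8 = 0.01786 h⁻¹
t = ln(C₀ / C) / k = ln(1.376 / 0.481) / 0.01786
  = ln(2.861) / 0.01786 = 1.051 / 0.01786 = 58.85 h

58.85 h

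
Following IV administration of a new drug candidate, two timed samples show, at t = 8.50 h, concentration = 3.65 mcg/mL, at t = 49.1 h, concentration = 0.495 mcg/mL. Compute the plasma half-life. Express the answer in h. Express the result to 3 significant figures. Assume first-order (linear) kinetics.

k = ln(C₁/C₂) / (t₂ − t₁) = ln(3.65/0.495) / (49.1 − 8.50)
  = 1.998 / 40.60 = 0.04921 h⁻¹
t½ = ln2 / k = 0.693147 / 0.04921 = 14.09 h

14.1 h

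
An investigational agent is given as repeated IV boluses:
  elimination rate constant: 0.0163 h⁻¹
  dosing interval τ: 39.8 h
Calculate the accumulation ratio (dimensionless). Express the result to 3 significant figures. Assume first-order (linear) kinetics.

2.10

e^(−kτ) = e^(−0.01630 × 39.8) = 0.5227
Accumulation ratio R = 1 / (1 − e^(−kτ)) = 1 / (1 − 0.5227) = 2.095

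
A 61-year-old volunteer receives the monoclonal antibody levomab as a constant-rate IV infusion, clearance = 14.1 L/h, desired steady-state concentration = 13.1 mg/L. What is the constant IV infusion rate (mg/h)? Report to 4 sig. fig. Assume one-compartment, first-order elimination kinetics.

184.7 mg/h

At steady state, infusion rate R₀ = Css × CL = 13.1 × 14.10 = 184.7 mg/h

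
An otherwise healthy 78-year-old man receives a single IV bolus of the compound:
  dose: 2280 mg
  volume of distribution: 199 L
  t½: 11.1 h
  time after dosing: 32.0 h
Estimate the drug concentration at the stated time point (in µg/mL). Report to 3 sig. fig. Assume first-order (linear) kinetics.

1.55 µg/mL

C₀ = Dose / Vd = 2280 / 199 = 11.46 mg/L
k = ln2 / t½ = 0.693147 / 11.1 = 0.06245 h⁻¹
C = C₀ · e^(−k·t) = 11.46 × e^(−0.06245 × 32.0)
  = 11.46 × 0.1356 = 1.554 mg/L
(1.554 mg/L = 1.554 µg/mL)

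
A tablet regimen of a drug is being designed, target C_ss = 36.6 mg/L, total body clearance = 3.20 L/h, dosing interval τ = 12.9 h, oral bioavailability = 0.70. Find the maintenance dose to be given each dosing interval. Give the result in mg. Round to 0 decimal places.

At steady state, F × (Dose/τ) = Css × CL.
Dose = Css × CL × τ / F = 36.6 × 3.200 × 12.9 / 0.70 = 2158 mg

2158 mg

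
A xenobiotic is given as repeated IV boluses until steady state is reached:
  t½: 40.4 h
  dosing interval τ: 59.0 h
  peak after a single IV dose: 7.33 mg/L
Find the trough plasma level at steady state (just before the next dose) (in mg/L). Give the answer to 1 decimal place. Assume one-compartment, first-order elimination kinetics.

4.2 mg/L

k = ln2 / t½ = 0.693147 / 40.4 = 0.01716 h⁻¹
e^(−kτ) = e^(−0.01716 × 59.0) = 0.3633
Accumulation ratio R = 1 / (1 − e^(−kτ)) = 1 / (1 − 0.3633) = 1.571
Steady-state trough = C₀ × R × e^(−kτ) = 7.33 × 1.571 × 0.3633 = 4.184 mg/L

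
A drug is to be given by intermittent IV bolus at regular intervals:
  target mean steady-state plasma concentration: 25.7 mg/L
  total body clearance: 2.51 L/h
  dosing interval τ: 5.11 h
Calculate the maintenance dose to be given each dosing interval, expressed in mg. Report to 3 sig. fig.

At steady state, Dose/τ = Css × CL.
Dose = Css × CL × τ = 25.7 × 2.510 × 5.11 = 329.6 mg

330 mg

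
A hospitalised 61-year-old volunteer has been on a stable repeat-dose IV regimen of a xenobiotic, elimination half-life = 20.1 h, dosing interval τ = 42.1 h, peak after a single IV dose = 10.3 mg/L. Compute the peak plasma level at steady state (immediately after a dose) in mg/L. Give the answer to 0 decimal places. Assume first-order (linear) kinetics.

k = ln2 / t½ = 0.693147 / 20.1 = 0.03448 h⁻¹
e^(−kτ) = e^(−0.03448 × 42.1) = 0.2342
Accumulation ratio R = 1 / (1 − e^(−kτ)) = 1 / (1 − 0.2342) = 1.306
Steady-state peak = C₀ × R = 10.3 × 1.306 = 13.45 mg/L

13 mg/L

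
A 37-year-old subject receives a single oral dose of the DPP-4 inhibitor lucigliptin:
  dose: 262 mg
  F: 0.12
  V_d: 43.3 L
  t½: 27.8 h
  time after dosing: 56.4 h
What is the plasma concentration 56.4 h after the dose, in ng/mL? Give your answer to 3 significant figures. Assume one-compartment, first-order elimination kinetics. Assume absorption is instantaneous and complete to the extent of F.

Amount reaching circulation = F × Dose = 0.12 × 262.0 = 31.44 mg
C₀ = F·Dose / Vd = 31.44 / 43.3 = 0.7261 mg/L
k = ln2 / t½ = 0.693147 / 27.8 = 0.02493 h⁻¹
C = C₀ · e^(−k·t) = 0.7261 × e^(−0.02493 × 56.4)
  = 0.7261 × 0.2451 = 0.1780 mg/L
Convert: 0.1780 mg/L × 1000 = 178.0 ng/mL

178 ng/mL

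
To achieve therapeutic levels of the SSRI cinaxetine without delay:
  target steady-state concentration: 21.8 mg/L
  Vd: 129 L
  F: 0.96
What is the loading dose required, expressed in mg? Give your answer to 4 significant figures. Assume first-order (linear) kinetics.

LD = Css × Vd / F = 21.8 × 129 / 0.96 = 2929 mg

2929 mg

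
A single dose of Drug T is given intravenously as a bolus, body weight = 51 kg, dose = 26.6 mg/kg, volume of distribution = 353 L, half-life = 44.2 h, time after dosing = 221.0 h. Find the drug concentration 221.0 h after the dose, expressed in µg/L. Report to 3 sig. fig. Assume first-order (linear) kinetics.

120 µg/L

Total dose = 26.6 × 51 = 1357 mg
C₀ = Dose / Vd = 1357 / 353 = 3.844 mg/L
k = ln2 / t½ = 0.693147 / 44.2 = 0.01568 h⁻¹
t / t½ = 221.0 / 44.2 = 5 half-lives
C = C₀ × (1/2)^5 = 3.844 × 0.03125 = 0.1201 mg/L
Convert: 0.1201 mg/L × 1000 = 120.1 µg/L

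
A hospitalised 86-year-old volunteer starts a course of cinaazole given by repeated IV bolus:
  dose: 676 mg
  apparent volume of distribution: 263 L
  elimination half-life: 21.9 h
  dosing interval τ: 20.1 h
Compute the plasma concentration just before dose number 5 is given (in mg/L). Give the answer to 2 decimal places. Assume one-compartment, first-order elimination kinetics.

C₀ per dose = Dose / Vd = 676 / 263 = 2.570 mg/L
k = ln2 / t½ = 0.693147 / 21.9 = 0.03165 h⁻¹
Fraction remaining after one interval: r = e^(−kτ) = e^(−0.03165 × 20.1) = 0.5293
Before dose 5, 4 doses have been given (aged 1τ, 2τ, 3τ, 4τ).
C_trough = C₀ × (r + r² + … + r^4) = C₀ × r(1−r^4)/(1−r)
        = 2.570 × 0.5293 × (1 − 0.07849) / (1 − 0.5293) = 2.663 mg/L

2.66 mg/L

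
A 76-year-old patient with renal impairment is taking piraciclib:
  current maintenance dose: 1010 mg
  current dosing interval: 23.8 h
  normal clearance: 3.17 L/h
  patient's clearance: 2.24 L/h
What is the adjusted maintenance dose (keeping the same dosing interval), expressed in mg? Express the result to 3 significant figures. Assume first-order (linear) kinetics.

To keep the same average steady-state level, dosing rate must scale with clearance.
CL ratio = 2.24 / 3.17 = 0.7066
New dose (same interval) = 1010 × 0.7066 = 713.7 mg

714 mg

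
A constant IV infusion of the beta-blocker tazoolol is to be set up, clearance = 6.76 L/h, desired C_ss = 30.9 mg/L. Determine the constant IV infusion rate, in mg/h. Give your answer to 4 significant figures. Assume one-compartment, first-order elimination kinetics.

208.9 mg/h

At steady state, infusion rate R₀ = Css × CL = 30.9 × 6.760 = 208.9 mg/h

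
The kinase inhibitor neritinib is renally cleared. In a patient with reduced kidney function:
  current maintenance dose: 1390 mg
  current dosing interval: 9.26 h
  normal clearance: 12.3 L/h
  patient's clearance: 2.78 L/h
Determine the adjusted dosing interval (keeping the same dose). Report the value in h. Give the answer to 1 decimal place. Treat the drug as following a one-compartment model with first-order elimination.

To keep the same average steady-state level, dosing rate must scale with clearance.
CL ratio = 2.78 / 12.3 = 0.2260
New interval (same dose) = 9.26 / 0.2260 = 40.97 h

41.0 h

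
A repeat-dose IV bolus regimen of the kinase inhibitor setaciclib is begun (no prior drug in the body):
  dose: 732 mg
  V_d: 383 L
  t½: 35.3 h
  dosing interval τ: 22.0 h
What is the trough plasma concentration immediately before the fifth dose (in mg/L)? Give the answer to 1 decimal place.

C₀ per dose = Dose / Vd = 732 / 383 = 1.911 mg/L
k = ln2 / t½ = 0.693147 / 35.3 = 0.01964 h⁻¹
Fraction remaining after one interval: r = e^(−kτ) = e^(−0.01964 × 22.0) = 0.6492
Before dose 5, 4 doses have been given (aged 1τ, 2τ, 3τ, 4τ).
C_trough = C₀ × (r + r² + … + r^4) = C₀ × r(1−r^4)/(1−r)
        = 1.911 × 0.6492 × (1 − 0.1776) / (1 − 0.6492) = 2.908 mg/L

2.9 mg/L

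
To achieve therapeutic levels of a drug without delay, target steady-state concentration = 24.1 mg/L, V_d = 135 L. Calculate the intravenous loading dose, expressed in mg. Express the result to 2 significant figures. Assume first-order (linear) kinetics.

LD = Css × Vd = 24.1 × 135 = 3254 mg

3300 mg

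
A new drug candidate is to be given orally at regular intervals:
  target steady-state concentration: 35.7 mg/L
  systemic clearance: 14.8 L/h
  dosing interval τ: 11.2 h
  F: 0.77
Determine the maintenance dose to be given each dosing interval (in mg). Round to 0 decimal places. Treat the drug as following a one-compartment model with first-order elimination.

At steady state, F × (Dose/τ) = Css × CL.
Dose = Css × CL × τ / F = 35.7 × 14.80 × 11.2 / 0.77 = 7685 mg

7685 mg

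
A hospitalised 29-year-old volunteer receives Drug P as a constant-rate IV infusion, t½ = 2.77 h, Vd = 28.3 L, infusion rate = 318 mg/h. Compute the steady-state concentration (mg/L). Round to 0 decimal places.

k = ln2 / t½ = 0.693147 / 2.77 = 0.2502 h⁻¹
CL = k × Vd = 0.2502 × 28.3 = 7.081 L/h
At steady state Css = R₀ / CL = 318 / 7.081 = 44.91 mg/L

45 mg/L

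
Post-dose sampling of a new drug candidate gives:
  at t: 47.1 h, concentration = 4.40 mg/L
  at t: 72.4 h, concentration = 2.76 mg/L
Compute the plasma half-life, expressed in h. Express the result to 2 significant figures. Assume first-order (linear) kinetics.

k = ln(C₁/C₂) / (t₂ − t₁) = ln(4.40/2.76) / (72.4 − 47.1)
  = 0.4664 / 25.30 = 0.01843 h⁻¹
t½ = ln2 / k = 0.693147 / 0.01843 = 37.61 h

38 h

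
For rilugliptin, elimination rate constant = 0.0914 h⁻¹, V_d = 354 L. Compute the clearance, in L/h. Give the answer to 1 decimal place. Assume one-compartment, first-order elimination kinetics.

CL = k × Vd = 0.0914 × 354 = 32.36 L/h

32.4 L/h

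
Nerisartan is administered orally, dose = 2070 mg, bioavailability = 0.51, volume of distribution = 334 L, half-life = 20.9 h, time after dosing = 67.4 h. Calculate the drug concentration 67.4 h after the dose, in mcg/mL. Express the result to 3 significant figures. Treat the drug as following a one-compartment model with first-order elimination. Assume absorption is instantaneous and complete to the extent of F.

0.338 mcg/mL

Amount reaching circulation = F × Dose = 0.51 × 2070 = 1056 mg
C₀ = F·Dose / Vd = 1056 / 334 = 3.162 mg/L
k = ln2 / t½ = 0.693147 / 20.9 = 0.03316 h⁻¹
C = C₀ · e^(−k·t) = 3.162 × e^(−0.03316 × 67.4)
  = 3.162 × 0.1070 = 0.3383 mg/L
(0.3383 mg/L = 0.3383 mcg/mL)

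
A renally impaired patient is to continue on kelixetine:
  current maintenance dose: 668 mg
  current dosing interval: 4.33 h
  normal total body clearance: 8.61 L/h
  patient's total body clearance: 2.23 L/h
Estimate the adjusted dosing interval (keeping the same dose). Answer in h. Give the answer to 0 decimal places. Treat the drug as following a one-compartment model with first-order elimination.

17 h

To keep the same average steady-state level, dosing rate must scale with clearance.
CL ratio = 2.23 / 8.61 = 0.2590
New interval (same dose) = 4.33 / 0.2590 = 16.72 h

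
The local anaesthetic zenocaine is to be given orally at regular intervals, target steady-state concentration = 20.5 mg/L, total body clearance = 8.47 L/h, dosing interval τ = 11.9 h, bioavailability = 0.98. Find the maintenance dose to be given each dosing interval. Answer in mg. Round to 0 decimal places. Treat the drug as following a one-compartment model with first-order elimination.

2108 mg

At steady state, F × (Dose/τ) = Css × CL.
Dose = Css × CL × τ / F = 20.5 × 8.470 × 11.9 / 0.98 = 2108 mg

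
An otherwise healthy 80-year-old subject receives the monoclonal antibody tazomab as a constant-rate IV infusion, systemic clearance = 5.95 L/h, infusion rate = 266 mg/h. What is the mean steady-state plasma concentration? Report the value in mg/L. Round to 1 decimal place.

44.7 mg/L

At steady state Css = R₀ / CL = 266 / 5.950 = 44.71 mg/L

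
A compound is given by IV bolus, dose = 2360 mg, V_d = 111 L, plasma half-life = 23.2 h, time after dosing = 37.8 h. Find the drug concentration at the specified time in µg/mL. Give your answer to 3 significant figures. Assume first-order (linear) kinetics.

C₀ = Dose / Vd = 2360 / 111 = 21.26 mg/L
k = ln2 / t½ = 0.693147 / 23.2 = 0.02988 h⁻¹
C = C₀ · e^(−k·t) = 21.26 × e^(−0.02988 × 37.8)
  = 21.26 × 0.3232 = 6.871 mg/L
(6.871 mg/L = 6.871 µg/mL)

6.87 µg/mL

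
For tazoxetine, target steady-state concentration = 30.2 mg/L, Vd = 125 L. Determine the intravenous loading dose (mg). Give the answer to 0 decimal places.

3775 mg

LD = Css × Vd = 30.2 × 125 = 3775 mg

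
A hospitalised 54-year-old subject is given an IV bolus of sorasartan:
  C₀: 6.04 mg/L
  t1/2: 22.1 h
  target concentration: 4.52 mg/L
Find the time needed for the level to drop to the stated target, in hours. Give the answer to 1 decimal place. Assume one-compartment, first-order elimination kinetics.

9.2 h

k = ln2 / t½ = 0.693147 / 22.1 = 0.03136 h⁻¹
t = ln(C₀ / C) / k = ln(6.040 / 4.52) / 0.03136
  = ln(1.336) / 0.03136 = 0.2897 / 0.03136 = 9.238 h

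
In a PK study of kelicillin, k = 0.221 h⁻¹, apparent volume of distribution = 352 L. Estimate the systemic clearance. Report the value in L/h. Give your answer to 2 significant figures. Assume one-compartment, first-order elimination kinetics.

CL = k × Vd = 0.221 × 352 = 77.79 L/h

78 L/h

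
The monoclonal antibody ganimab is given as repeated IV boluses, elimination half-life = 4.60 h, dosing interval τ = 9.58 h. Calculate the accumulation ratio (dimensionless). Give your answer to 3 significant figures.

1.31

k = ln2 / t½ = 0.693147 / 4.60 = 0.1507 h⁻¹
e^(−kτ) = e^(−0.1507 × 9.58) = 0.2361
Accumulation ratio R = 1 / (1 − e^(−kτ)) = 1 / (1 − 0.2361) = 1.309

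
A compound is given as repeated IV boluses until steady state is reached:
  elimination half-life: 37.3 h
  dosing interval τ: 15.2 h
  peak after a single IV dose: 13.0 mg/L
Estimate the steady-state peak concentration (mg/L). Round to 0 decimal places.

k = ln2 / t½ = 0.693147 / 37.3 = 0.01858 h⁻¹
e^(−kτ) = e^(−0.01858 × 15.2) = 0.7540
Accumulation ratio R = 1 / (1 − e^(−kτ)) = 1 / (1 − 0.7540) = 4.065
Steady-state peak = C₀ × R = 13.0 × 4.065 = 52.85 mg/L

53 mg/L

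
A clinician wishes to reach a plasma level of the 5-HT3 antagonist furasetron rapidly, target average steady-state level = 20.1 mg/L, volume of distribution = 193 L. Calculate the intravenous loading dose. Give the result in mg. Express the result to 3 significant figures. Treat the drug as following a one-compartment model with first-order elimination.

LD = Css × Vd = 20.1 × 193 = 3879 mg

3880 mg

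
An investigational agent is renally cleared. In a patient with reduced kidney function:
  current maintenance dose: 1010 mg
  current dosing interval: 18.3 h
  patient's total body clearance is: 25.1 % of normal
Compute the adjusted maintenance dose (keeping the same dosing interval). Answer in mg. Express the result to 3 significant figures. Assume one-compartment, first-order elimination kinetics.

254 mg

To keep the same average steady-state level, dosing rate must scale with clearance.
CL ratio = 25.1 / 100 = 0.2510
New dose (same interval) = 1010 × 0.2510 = 253.5 mg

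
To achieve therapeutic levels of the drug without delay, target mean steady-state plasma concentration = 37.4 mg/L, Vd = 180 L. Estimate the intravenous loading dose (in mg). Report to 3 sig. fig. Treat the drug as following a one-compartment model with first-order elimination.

6730 mg

LD = Css × Vd = 37.4 × 180 = 6732 mg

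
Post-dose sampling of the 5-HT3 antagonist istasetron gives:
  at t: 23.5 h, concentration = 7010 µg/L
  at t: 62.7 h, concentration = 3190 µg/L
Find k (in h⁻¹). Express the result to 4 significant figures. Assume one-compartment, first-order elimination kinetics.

k = ln(C₁/C₂) / (t₂ − t₁) = ln(7010/3190) / (62.7 − 23.5)
  = 0.7873 / 39.20 = 0.02008 h⁻¹

0.02008 h⁻¹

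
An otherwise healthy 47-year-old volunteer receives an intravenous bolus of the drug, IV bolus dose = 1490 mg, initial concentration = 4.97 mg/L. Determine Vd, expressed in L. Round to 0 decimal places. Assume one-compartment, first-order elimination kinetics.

300 L

Vd = Dose / C₀ = 1490 / 4.97 = 299.8 L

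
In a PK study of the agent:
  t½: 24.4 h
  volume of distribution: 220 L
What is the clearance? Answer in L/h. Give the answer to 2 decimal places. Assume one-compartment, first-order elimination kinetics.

k = ln2 / t½ = 0.693147 / 24.4 = 0.02841 h⁻¹
CL = k × Vd = 0.02841 × 220 = 6.250 L/h

6.25 L/h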